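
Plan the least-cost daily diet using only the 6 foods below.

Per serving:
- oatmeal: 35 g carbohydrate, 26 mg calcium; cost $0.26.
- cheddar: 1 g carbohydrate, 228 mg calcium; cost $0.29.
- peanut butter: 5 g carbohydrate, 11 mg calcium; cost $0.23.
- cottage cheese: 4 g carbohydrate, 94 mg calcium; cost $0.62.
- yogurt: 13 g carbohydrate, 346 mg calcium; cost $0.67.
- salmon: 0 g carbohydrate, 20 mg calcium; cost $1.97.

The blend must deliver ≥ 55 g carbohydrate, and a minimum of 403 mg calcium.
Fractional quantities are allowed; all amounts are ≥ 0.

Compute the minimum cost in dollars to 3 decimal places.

$0.859

Let x1 = servings of oatmeal, x2 = servings of cheddar, x3 = servings of peanut butter, x4 = servings of cottage cheese, x5 = servings of yogurt, x6 = servings of salmon.
Minimise 0.26x1 + 0.29x2 + 0.23x3 + 0.62x4 + 0.67x5 + 1.97x6 s.t.:
  35x1 + 1x2 + 5x3 + 4x4 + 13x5 ≥ 55   (carbohydrate)
  26x1 + 228x2 + 11x3 + 94x4 + 346x5 + 20x6 ≥ 403   (calcium)
  x1, x2, x3, x4, x5, x6 ≥ 0.
The optimal basis is {oatmeal, cheddar}; peanut butter, cottage cheese, yogurt, salmon drop out. Binding constraints: carbohydrate and calcium.
That vertex is x1 = 1.526, x2 = 1.594.
Cost = 0.26·1.526 + 0.29·1.594 = 0.85902.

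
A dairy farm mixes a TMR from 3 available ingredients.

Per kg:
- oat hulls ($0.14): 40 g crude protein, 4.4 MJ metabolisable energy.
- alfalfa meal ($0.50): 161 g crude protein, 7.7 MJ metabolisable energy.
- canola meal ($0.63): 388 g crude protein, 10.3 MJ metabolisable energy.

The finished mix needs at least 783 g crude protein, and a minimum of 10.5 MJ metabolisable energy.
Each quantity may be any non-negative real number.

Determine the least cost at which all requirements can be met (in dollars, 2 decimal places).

$1.27

Set it up as a linear program. Let x1 = kg of oat hulls, x2 = kg of alfalfa meal, x3 = kg of canola meal.
min 0.14x1 + 0.5x2 + 0.63x3 with:
  40x1 + 161x2 + 388x3 ≥ 783   (crude protein)
  4.4x1 + 7.7x2 + 10.3x3 ≥ 10.5   (metabolisable energy)
  x1, x2, x3 ≥ 0.
The optimal basis is {canola meal}; oat hulls, alfalfa meal drop out. There the crude protein constraint is tight.
So canola meal = 2.018 kg.
Cost = 0.63·2.018 = 1.2713.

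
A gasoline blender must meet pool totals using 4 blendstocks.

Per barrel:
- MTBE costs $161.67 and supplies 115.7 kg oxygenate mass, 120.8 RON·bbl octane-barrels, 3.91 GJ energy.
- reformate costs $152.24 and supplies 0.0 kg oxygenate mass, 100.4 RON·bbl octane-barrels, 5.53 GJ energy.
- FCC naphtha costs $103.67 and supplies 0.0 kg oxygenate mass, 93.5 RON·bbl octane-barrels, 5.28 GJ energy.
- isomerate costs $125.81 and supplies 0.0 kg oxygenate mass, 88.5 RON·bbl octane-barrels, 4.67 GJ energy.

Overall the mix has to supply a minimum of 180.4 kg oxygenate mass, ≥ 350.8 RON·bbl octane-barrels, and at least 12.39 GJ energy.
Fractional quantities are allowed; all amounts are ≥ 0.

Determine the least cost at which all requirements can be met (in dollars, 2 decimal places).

Let x1 = barrels of MTBE, x2 = barrels of reformate, x3 = barrels of FCC naphtha, x4 = barrels of isomerate.
Minimize 161.67x1 + 152.24x2 + 103.67x3 + 125.81x4 with:
  115.7x1 ≥ 180.4   (oxygenate mass)
  120.8x1 + 100.4x2 + 93.5x3 + 88.5x4 ≥ 350.8   (octane-barrels)
  3.91x1 + 5.53x2 + 5.28x3 + 4.67x4 ≥ 12.39   (energy)
  x1, x2, x3, x4 ≥ 0.
The cheapest feasible vertex uses only MTBE, FCC naphtha; reformate, isomerate are not used. There the oxygenate mass and octane-barrels constraints are tight.
Solving gives x1 = 1.5592, x3 = 1.7374.
Cost = 161.67·1.5592 + 103.67·1.7374 = 432.1921.

$432.19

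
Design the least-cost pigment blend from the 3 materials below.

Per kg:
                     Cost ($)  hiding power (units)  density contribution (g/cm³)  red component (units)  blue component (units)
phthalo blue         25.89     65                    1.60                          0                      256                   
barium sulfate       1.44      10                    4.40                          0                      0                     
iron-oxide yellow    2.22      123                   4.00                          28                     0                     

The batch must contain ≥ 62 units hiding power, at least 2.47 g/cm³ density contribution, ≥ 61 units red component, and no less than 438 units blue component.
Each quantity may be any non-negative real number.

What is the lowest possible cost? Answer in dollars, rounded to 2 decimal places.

$49.13

Treat it as an LP. Let x1 = kg of phthalo blue, x2 = kg of barium sulfate, x3 = kg of iron-oxide yellow.
min 25.89x1 + 1.44x2 + 2.22x3 s.t.:
  65x1 + 10x2 + 123x3 ≥ 62   (hiding power)
  1.6x1 + 4.4x2 + 4x3 ≥ 2.47   (density contribution)
  28x3 ≥ 61   (red component)
  256x1 ≥ 438   (blue component)
  x1, x2, x3 ≥ 0.
At the optimum only phthalo blue, iron-oxide yellow are positive (barium sulfate = 0). Binding constraints: red component and blue component.
That vertex is x1 = 1.7109, x3 = 2.1786.
Total cost: 25.89·1.7109 + 2.22·2.1786 = 49.1317.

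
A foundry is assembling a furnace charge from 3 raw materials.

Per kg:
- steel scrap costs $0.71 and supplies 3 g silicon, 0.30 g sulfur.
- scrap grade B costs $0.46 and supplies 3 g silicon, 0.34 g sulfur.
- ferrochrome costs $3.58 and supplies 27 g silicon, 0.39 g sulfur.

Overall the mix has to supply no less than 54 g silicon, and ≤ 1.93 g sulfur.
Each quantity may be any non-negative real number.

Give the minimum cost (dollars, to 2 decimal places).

$7.16

Let x1 = kg of steel scrap, x2 = kg of scrap grade B, x3 = kg of ferrochrome.
Minimise 0.71x1 + 0.46x2 + 3.58x3 s.t.:
  3x1 + 3x2 + 27x3 ≥ 54   (silicon)
  0.3x1 + 0.34x2 + 0.39x3 ≤ 1.93   (sulfur)
  x1, x2, x3 ≥ 0.
The minimum-cost mix takes nothing from steel scrap, scrap grade B — only ferrochrome. Binding constraint: silicon.
That vertex is x3 = 2.
Total cost: 3.58·2 = 7.1600.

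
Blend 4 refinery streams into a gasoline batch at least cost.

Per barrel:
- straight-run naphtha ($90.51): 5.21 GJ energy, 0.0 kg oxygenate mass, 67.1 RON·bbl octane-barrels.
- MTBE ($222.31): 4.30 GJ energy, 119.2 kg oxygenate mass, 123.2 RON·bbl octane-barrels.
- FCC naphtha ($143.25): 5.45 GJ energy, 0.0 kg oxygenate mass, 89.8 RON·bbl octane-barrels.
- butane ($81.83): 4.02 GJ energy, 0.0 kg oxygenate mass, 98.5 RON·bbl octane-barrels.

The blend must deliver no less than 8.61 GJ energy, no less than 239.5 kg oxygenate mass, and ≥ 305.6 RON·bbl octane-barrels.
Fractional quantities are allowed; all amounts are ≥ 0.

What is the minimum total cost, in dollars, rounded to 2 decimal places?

$494.91

Let x1 = barrels of straight-run naphtha, x2 = barrels of MTBE, x3 = barrels of FCC naphtha, x4 = barrels of butane.
Minimize 90.51x1 + 222.31x2 + 143.25x3 + 81.83x4 with:
  5.21x1 + 4.3x2 + 5.45x3 + 4.02x4 ≥ 8.61   (energy)
  119.2x2 ≥ 239.5   (oxygenate mass)
  67.1x1 + 123.2x2 + 89.8x3 + 98.5x4 ≥ 305.6   (octane-barrels)
  x1, x2, x3, x4 ≥ 0.
The cheapest feasible vertex uses only MTBE, butane; straight-run naphtha, FCC naphtha are not used. The oxygenate mass and octane-barrels requirements are met with equality.
So MTBE = 2.00923 barrels, butane = 0.589473 barrels.
Cost = 222.31·2.00923 + 81.83·0.589473 = 494.9085.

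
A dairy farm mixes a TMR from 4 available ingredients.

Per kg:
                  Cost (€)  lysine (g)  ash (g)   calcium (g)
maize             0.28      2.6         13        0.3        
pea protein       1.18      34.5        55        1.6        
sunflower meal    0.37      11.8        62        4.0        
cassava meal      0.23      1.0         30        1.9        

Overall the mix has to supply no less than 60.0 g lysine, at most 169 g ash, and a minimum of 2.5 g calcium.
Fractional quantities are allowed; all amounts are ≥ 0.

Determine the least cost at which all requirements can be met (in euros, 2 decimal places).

Let x1 = kg of maize, x2 = kg of pea protein, x3 = kg of sunflower meal, x4 = kg of cassava meal.
Minimize 0.28x1 + 1.18x2 + 0.37x3 + 0.23x4 s.t.:
  2.6x1 + 34.5x2 + 11.8x3 + 1x4 ≥ 60   (lysine)
  13x1 + 55x2 + 62x3 + 30x4 ≤ 169   (ash)
  0.3x1 + 1.6x2 + 4x3 + 1.9x4 ≥ 2.5   (calcium)
  x1, x2, x3, x4 ≥ 0.
The minimum-cost mix takes nothing from maize, cassava meal — only pea protein, sunflower meal. There the lysine and ash constraints are tight.
Optimal quantities: pea protein = 1.1583 kg, sunflower meal = 1.6983 kg.
Cost = 1.18·1.1583 + 0.37·1.6983 = 1.9952.

€2.00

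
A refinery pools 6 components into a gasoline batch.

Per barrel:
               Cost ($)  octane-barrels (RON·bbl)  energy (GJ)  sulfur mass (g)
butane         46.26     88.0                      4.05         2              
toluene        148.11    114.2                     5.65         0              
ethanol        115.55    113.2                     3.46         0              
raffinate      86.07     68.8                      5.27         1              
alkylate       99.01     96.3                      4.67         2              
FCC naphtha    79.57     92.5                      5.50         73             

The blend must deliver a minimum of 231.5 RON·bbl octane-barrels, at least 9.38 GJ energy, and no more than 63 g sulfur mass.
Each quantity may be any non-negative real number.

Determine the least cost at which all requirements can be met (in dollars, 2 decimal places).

$121.70

Treat it as an LP. Let x1 = barrels of butane, x2 = barrels of toluene, x3 = barrels of ethanol, x4 = barrels of raffinate, x5 = barrels of alkylate, x6 = barrels of FCC naphtha.
Minimize 46.26x1 + 148.11x2 + 115.55x3 + 86.07x4 + 99.01x5 + 79.57x6 s.t.:
  88x1 + 114.2x2 + 113.2x3 + 68.8x4 + 96.3x5 + 92.5x6 ≥ 231.5   (octane-barrels)
  4.05x1 + 5.65x2 + 3.46x3 + 5.27x4 + 4.67x5 + 5.5x6 ≥ 9.38   (energy)
  2x1 + 1x4 + 2x5 + 73x6 ≤ 63   (sulfur mass)
  x1, x2, x3, x4, x5, x6 ≥ 0.
The cheapest feasible vertex uses only butane; toluene, ethanol, raffinate, alkylate, FCC naphtha are not used. Binding constraint: octane-barrels.
So butane = 2.6307 barrels.
Objective = 46.26·2.6307 = 121.6962.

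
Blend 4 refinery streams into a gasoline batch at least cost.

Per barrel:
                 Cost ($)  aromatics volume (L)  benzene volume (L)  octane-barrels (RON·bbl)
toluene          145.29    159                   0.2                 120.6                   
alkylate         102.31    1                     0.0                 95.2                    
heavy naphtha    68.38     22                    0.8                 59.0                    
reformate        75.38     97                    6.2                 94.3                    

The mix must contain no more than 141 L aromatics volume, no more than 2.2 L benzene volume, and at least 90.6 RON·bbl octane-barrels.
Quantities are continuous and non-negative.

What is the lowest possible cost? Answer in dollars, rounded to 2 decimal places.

Let x1 = barrels of toluene, x2 = barrels of alkylate, x3 = barrels of heavy naphtha, x4 = barrels of reformate.
Minimize 145.29x1 + 102.31x2 + 68.38x3 + 75.38x4 s.t.:
  159x1 + 1x2 + 22x3 + 97x4 ≤ 141   (aromatics volume)
  0.2x1 + 0.8x3 + 6.2x4 ≤ 2.2   (benzene volume)
  120.6x1 + 95.2x2 + 59x3 + 94.3x4 ≥ 90.6   (octane-barrels)
  x1, x2, x3, x4 ≥ 0.
The optimal basis is {alkylate, reformate}; toluene, heavy naphtha drop out. Binding constraints: benzene volume and octane-barrels.
That vertex is x2 = 0.6002, x4 = 0.3548.
Hence cost = 102.31·0.6002 + 75.38·0.3548 = $88.1513.

$88.15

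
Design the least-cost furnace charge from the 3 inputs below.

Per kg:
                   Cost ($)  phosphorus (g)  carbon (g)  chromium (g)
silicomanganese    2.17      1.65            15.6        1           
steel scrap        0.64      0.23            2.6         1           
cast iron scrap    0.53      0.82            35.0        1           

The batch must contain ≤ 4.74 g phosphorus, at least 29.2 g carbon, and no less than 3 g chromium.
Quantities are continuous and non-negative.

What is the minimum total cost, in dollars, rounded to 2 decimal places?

$1.59

Set it up as a linear program. Let x1 = kg of silicomanganese, x2 = kg of steel scrap, x3 = kg of cast iron scrap.
Minimise 2.17x1 + 0.64x2 + 0.53x3 with:
  1.65x1 + 0.23x2 + 0.82x3 ≤ 4.74   (phosphorus)
  15.6x1 + 2.6x2 + 35x3 ≥ 29.2   (carbon)
  1x1 + 1x2 + 1x3 ≥ 3   (chromium)
  x1, x2, x3 ≥ 0.
The optimal basis is {cast iron scrap}; silicomanganese, steel scrap drop out. The chromium requirement is met with equality.
Optimal quantities: cast iron scrap = 3 kg.
Cost = 0.53·3 = 1.5900.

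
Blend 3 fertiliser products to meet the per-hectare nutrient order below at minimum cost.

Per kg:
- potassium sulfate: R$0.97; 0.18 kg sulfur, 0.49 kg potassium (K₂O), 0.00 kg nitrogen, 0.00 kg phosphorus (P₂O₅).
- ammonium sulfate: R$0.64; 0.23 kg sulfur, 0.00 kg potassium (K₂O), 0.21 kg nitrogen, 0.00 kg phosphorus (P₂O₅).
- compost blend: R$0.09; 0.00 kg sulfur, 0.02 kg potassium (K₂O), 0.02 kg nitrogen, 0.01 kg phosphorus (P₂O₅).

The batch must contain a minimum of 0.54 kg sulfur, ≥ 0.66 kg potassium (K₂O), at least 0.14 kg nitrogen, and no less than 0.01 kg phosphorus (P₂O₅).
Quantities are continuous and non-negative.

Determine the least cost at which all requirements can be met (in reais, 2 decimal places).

Let x1 = kg of potassium sulfate, x2 = kg of ammonium sulfate, x3 = kg of compost blend.
min 0.97x1 + 0.64x2 + 0.09x3 with:
  0.18x1 + 0.23x2 ≥ 0.54   (sulfur)
  0.49x1 + 0.02x3 ≥ 0.66   (potassium (K₂O))
  0.21x2 + 0.02x3 ≥ 0.14   (nitrogen)
  0.01x3 ≥ 0.01   (phosphorus (P₂O₅))
  x1, x2, x3 ≥ 0.
All 3 inputs are positive at the optimum. There the sulfur, potassium (K₂O), phosphorus (P₂O₅) constraints are tight.
So potassium sulfate = 1.306 kg, ammonium sulfate = 1.326 kg, compost blend = 1 kg.
Total cost: 0.97·1.306 + 0.64·1.326 + 0.09·1 = 2.2055.

R$2.21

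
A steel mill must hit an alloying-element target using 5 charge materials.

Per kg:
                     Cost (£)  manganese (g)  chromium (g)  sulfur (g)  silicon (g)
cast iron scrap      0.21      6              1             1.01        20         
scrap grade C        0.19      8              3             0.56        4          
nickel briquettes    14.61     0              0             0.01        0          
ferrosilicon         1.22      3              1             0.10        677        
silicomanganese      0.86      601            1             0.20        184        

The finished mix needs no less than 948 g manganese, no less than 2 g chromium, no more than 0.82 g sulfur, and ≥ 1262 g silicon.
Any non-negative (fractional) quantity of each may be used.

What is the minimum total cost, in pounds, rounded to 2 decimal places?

£3.10

Set it up as a linear program. Let x1 = kg of cast iron scrap, x2 = kg of scrap grade C, x3 = kg of nickel briquettes, x4 = kg of ferrosilicon, x5 = kg of silicomanganese.
Minimise 0.21x1 + 0.19x2 + 14.61x3 + 1.22x4 + 0.86x5 subject to:
  6x1 + 8x2 + 3x4 + 601x5 ≥ 948   (manganese)
  1x1 + 3x2 + 1x4 + 1x5 ≥ 2   (chromium)
  1.01x1 + 0.56x2 + 0.01x3 + 0.1x4 + 0.2x5 ≤ 0.82   (sulfur)
  20x1 + 4x2 + 677x4 + 184x5 ≥ 1262   (silicon)
  x1, x2, x3, x4, x5 ≥ 0.
The optimal basis is {ferrosilicon, silicomanganese}; cast iron scrap, scrap grade C, nickel briquettes drop out. Binding constraints: manganese and silicon.
So ferrosilicon = 1.437 kg, silicomanganese = 1.57 kg.
Hence cost = 1.22·1.437 + 0.86·1.57 = £3.1033.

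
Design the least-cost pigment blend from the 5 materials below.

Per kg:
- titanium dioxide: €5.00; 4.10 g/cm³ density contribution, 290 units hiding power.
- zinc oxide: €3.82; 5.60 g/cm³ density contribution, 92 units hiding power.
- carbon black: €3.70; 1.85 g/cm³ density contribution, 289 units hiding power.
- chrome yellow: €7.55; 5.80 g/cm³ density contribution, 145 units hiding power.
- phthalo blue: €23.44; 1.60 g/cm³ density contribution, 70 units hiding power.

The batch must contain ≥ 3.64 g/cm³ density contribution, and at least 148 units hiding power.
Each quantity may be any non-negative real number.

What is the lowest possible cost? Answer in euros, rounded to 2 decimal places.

Let x1 = kg of titanium dioxide, x2 = kg of zinc oxide, x3 = kg of carbon black, x4 = kg of chrome yellow, x5 = kg of phthalo blue.
Minimize 5x1 + 3.82x2 + 3.7x3 + 7.55x4 + 23.44x5 subject to:
  4.1x1 + 5.6x2 + 1.85x3 + 5.8x4 + 1.6x5 ≥ 3.64   (density contribution)
  290x1 + 92x2 + 289x3 + 145x4 + 70x5 ≥ 148   (hiding power)
  x1, x2, x3, x4, x5 ≥ 0.
The minimum-cost mix takes nothing from titanium dioxide, chrome yellow, phthalo blue — only zinc oxide, carbon black. The density contribution and hiding power requirements are met with equality.
Solving gives x2 = 0.5373, x3 = 0.3411.
Objective = 3.82·0.5373 + 3.7·0.3411 = 3.3146.

€3.31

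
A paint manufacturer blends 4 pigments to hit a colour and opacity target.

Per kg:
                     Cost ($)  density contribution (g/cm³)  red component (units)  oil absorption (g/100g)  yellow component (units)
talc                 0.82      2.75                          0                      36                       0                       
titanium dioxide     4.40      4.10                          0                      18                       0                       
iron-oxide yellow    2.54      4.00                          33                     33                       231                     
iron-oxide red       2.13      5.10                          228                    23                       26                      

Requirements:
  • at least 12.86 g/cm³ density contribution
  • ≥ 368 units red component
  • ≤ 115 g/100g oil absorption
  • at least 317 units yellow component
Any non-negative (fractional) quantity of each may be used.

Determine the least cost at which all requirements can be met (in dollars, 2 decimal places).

Let x1 = kg of talc, x2 = kg of titanium dioxide, x3 = kg of iron-oxide yellow, x4 = kg of iron-oxide red.
min 0.82x1 + 4.4x2 + 2.54x3 + 2.13x4 subject to:
  2.75x1 + 4.1x2 + 4x3 + 5.1x4 ≥ 12.86   (density contribution)
  33x3 + 228x4 ≥ 368   (red component)
  36x1 + 18x2 + 33x3 + 23x4 ≤ 115   (oil absorption)
  231x3 + 26x4 ≥ 317   (yellow component)
  x1, x2, x3, x4 ≥ 0.
At the optimum only talc, iron-oxide yellow, iron-oxide red are positive (titanium dioxide = 0). Binding constraints: density contribution, red component, yellow component.
So talc = 0.2474 kg, iron-oxide yellow = 1.21 kg, iron-oxide red = 1.439 kg.
Cost = 0.82·0.2474 + 2.54·1.21 + 2.13·1.439 = 6.3413.

$6.34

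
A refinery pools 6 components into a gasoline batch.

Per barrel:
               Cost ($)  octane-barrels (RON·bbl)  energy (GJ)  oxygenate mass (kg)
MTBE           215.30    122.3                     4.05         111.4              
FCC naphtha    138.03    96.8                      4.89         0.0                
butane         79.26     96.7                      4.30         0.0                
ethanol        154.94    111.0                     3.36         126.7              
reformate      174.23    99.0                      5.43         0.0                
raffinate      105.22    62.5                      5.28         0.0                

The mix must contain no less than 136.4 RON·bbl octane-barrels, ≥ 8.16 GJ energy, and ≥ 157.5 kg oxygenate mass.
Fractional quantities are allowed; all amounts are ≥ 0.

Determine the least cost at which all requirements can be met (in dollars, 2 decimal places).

$266.03

Set it up as a linear program. Let x1 = barrels of MTBE, x2 = barrels of FCC naphtha, x3 = barrels of butane, x4 = barrels of ethanol, x5 = barrels of reformate, x6 = barrels of raffinate.
Minimize 215.3x1 + 138.03x2 + 79.26x3 + 154.94x4 + 174.23x5 + 105.22x6 with:
  122.3x1 + 96.8x2 + 96.7x3 + 111x4 + 99x5 + 62.5x6 ≥ 136.4   (octane-barrels)
  4.05x1 + 4.89x2 + 4.3x3 + 3.36x4 + 5.43x5 + 5.28x6 ≥ 8.16   (energy)
  111.4x1 + 126.7x4 ≥ 157.5   (oxygenate mass)
  x1, x2, x3, x4, x5, x6 ≥ 0.
The minimum-cost mix takes nothing from MTBE, FCC naphtha, reformate, raffinate — only butane, ethanol. The energy and oxygenate mass requirements are met with equality.
That vertex is x3 = 0.92633, x4 = 1.2431.
Cost = 79.26·0.92633 + 154.94·1.2431 = 266.0268.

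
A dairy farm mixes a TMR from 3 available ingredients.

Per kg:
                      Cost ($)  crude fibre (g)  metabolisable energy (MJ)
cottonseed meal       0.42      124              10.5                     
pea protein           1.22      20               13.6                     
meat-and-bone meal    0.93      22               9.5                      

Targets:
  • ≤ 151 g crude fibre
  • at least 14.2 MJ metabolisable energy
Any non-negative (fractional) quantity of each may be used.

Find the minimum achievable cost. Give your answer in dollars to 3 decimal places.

This is a linear program. Let x1 = kg of cottonseed meal, x2 = kg of pea protein, x3 = kg of meat-and-bone meal.
min 0.42x1 + 1.22x2 + 0.93x3 with:
  124x1 + 20x2 + 22x3 ≤ 151   (crude fibre)
  10.5x1 + 13.6x2 + 9.5x3 ≥ 14.2   (metabolisable energy)
  x1, x2, x3 ≥ 0.
The minimum-cost mix takes nothing from meat-and-bone meal — only cottonseed meal, pea protein. The crude fibre and metabolisable energy requirements are met with equality.
Solving gives x1 = 1.199, x2 = 0.1187.
Hence cost = 0.42·1.199 + 1.22·0.1187 = $0.64839.

$0.648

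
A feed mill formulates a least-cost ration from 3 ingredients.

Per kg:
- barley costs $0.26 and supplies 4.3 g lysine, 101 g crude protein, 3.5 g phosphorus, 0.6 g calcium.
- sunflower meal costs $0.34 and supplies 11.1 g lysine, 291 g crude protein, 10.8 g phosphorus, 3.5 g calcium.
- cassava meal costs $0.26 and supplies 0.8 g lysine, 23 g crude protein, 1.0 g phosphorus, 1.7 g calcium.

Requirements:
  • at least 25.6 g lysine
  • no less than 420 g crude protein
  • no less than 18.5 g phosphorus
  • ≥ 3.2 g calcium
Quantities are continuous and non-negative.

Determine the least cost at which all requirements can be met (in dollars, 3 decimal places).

$0.784

Set it up as a linear program. Let x1 = kg of barley, x2 = kg of sunflower meal, x3 = kg of cassava meal.
min 0.26x1 + 0.34x2 + 0.26x3 s.t.:
  4.3x1 + 11.1x2 + 0.8x3 ≥ 25.6   (lysine)
  101x1 + 291x2 + 23x3 ≥ 420   (crude protein)
  3.5x1 + 10.8x2 + 1x3 ≥ 18.5   (phosphorus)
  0.6x1 + 3.5x2 + 1.7x3 ≥ 3.2   (calcium)
  x1, x2, x3 ≥ 0.
At the optimum only sunflower meal is positive (barley, cassava meal = 0). Binding constraint: lysine.
Optimal quantities: sunflower meal = 2.306 kg.
Hence cost = 0.34·2.306 = $0.78404.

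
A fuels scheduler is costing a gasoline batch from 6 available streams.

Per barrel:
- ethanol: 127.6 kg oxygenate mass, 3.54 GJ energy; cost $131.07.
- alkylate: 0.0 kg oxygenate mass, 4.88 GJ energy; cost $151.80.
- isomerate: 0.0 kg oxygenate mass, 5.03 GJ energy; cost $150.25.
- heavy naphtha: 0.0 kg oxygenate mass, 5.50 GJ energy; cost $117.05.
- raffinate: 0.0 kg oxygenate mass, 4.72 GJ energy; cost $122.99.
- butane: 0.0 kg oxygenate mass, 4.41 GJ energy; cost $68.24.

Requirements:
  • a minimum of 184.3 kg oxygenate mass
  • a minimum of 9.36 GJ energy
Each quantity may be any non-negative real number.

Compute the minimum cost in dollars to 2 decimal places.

$255.03

Let x1 = barrels of ethanol, x2 = barrels of alkylate, x3 = barrels of isomerate, x4 = barrels of heavy naphtha, x5 = barrels of raffinate, x6 = barrels of butane.
min 131.07x1 + 151.8x2 + 150.25x3 + 117.05x4 + 122.99x5 + 68.24x6 s.t.:
  127.6x1 ≥ 184.3   (oxygenate mass)
  3.54x1 + 4.88x2 + 5.03x3 + 5.5x4 + 4.72x5 + 4.41x6 ≥ 9.36   (energy)
  x1, x2, x3, x4, x5, x6 ≥ 0.
The optimal basis is {ethanol, butane}; alkylate, isomerate, heavy naphtha, raffinate drop out. The oxygenate mass and energy requirements are met with equality.
That vertex is x1 = 1.4444, x6 = 0.96303.
Hence cost = 131.07·1.4444 + 68.24·0.96303 = $255.0347.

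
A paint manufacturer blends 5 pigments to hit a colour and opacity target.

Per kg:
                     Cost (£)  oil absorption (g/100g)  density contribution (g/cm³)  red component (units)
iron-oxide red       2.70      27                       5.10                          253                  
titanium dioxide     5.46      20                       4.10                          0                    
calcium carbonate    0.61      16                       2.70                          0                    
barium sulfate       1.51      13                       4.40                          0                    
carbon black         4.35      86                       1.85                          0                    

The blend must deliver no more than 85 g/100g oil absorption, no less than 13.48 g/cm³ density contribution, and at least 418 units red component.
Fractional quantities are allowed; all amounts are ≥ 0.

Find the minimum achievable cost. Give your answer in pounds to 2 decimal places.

Let x1 = kg of iron-oxide red, x2 = kg of titanium dioxide, x3 = kg of calcium carbonate, x4 = kg of barium sulfate, x5 = kg of carbon black.
min 2.7x1 + 5.46x2 + 0.61x3 + 1.51x4 + 4.35x5 with:
  27x1 + 20x2 + 16x3 + 13x4 + 86x5 ≤ 85   (oil absorption)
  5.1x1 + 4.1x2 + 2.7x3 + 4.4x4 + 1.85x5 ≥ 13.48   (density contribution)
  253x1 ≥ 418   (red component)
  x1, x2, x3, x4, x5 ≥ 0.
The minimum-cost mix takes nothing from titanium dioxide, barium sulfate, carbon black — only iron-oxide red, calcium carbonate. There the density contribution and red component constraints are tight.
Solving gives x1 = 1.652, x3 = 1.872.
Cost = 2.7·1.652 + 0.61·1.872 = 5.6023.

£5.60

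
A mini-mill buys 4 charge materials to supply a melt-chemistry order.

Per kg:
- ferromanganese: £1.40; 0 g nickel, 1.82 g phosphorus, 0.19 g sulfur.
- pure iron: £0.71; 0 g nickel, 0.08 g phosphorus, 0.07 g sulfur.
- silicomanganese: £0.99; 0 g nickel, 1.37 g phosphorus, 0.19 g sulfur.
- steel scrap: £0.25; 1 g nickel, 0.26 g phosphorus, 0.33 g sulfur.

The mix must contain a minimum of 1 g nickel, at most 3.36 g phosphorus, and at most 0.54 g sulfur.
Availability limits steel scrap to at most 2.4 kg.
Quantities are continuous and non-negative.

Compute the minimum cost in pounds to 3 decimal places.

£0.250

Let x1 = kg of ferromanganese, x2 = kg of pure iron, x3 = kg of silicomanganese, x4 = kg of steel scrap.
Minimise 1.4x1 + 0.71x2 + 0.99x3 + 0.25x4 s.t.:
  1x4 ≥ 1   (nickel)
  1.82x1 + 0.08x2 + 1.37x3 + 0.26x4 ≤ 3.36   (phosphorus)
  0.19x1 + 0.07x2 + 0.19x3 + 0.33x4 ≤ 0.54   (sulfur)
  x4 ≤ 2.4
  x1, x2, x3, x4 ≥ 0.
The optimal basis is {steel scrap}; ferromanganese, pure iron, silicomanganese drop out. Binding constraint: nickel.
Optimal quantities: steel scrap = 1 kg.
Objective = 0.25·1 = 0.25000.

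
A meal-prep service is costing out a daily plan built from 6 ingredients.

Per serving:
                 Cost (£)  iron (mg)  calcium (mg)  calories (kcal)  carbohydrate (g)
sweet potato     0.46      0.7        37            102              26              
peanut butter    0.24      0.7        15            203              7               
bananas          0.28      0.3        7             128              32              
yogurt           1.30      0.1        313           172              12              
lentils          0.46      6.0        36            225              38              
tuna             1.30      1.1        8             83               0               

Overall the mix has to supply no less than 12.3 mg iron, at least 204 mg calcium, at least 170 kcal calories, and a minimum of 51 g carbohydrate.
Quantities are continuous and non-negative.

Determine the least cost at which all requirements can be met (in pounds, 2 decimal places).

Treat it as an LP. Let x1 = servings of sweet potato, x2 = servings of peanut butter, x3 = servings of bananas, x4 = servings of yogurt, x5 = servings of lentils, x6 = servings of tuna.
Minimize 0.46x1 + 0.24x2 + 0.28x3 + 1.3x4 + 0.46x5 + 1.3x6 s.t.:
  0.7x1 + 0.7x2 + 0.3x3 + 0.1x4 + 6x5 + 1.1x6 ≥ 12.3   (iron)
  37x1 + 15x2 + 7x3 + 313x4 + 36x5 + 8x6 ≥ 204   (calcium)
  102x1 + 203x2 + 128x3 + 172x4 + 225x5 + 83x6 ≥ 170   (calories)
  26x1 + 7x2 + 32x3 + 12x4 + 38x5 ≥ 51   (carbohydrate)
  x1, x2, x3, x4, x5, x6 ≥ 0.
At the optimum only yogurt, lentils are positive (sweet potato, peanut butter, bananas, tuna = 0). There the iron and calcium constraints are tight.
Optimal quantities: yogurt = 0.4168 servings, lentils = 2.043 servings.
Total cost: 1.3·0.4168 + 0.46·2.043 = 1.4816.

£1.48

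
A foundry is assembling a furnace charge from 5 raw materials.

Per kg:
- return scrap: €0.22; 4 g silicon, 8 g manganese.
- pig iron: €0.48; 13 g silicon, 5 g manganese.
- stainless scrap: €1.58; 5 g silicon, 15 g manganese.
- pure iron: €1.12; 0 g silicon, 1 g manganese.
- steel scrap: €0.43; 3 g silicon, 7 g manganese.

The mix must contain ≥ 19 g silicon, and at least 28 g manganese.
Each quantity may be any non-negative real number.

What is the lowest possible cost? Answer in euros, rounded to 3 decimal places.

Set it up as a linear program. Let x1 = kg of return scrap, x2 = kg of pig iron, x3 = kg of stainless scrap, x4 = kg of pure iron, x5 = kg of steel scrap.
min 0.22x1 + 0.48x2 + 1.58x3 + 1.12x4 + 0.43x5 subject to:
  4x1 + 13x2 + 5x3 + 3x5 ≥ 19   (silicon)
  8x1 + 5x2 + 15x3 + 1x4 + 7x5 ≥ 28   (manganese)
  x1, x2, x3, x4, x5 ≥ 0.
The minimum-cost mix takes nothing from stainless scrap, pure iron, steel scrap — only return scrap, pig iron. The silicon and manganese requirements are met with equality.
Solving gives x1 = 3.202, x2 = 0.4762.
Total cost: 0.22·3.202 + 0.48·0.4762 = 0.93302.

€0.933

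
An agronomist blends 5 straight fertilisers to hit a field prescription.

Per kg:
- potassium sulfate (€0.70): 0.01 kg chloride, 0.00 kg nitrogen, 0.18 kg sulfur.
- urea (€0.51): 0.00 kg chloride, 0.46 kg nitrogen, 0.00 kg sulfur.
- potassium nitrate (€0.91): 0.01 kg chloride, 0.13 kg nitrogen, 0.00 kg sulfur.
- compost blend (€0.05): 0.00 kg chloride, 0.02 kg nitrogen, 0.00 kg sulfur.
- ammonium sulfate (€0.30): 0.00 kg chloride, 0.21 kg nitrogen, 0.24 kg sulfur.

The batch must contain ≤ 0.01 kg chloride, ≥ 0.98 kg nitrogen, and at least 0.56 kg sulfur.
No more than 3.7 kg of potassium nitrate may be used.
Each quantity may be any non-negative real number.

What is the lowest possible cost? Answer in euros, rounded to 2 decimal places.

€1.24

This is a linear program. Let x1 = kg of potassium sulfate, x2 = kg of urea, x3 = kg of potassium nitrate, x4 = kg of compost blend, x5 = kg of ammonium sulfate.
min 0.7x1 + 0.51x2 + 0.91x3 + 0.05x4 + 0.3x5 with:
  0.01x1 + 0.01x3 ≤ 0.01   (chloride)
  0.46x2 + 0.13x3 + 0.02x4 + 0.21x5 ≥ 0.98   (nitrogen)
  0.18x1 + 0.24x5 ≥ 0.56   (sulfur)
  x3 ≤ 3.7
  x1, x2, x3, x4, x5 ≥ 0.
The cheapest feasible vertex uses only urea, ammonium sulfate; potassium sulfate, potassium nitrate, compost blend are not used. Binding constraints: nitrogen and sulfur.
Optimal quantities: urea = 1.065 kg, ammonium sulfate = 2.333 kg.
Cost = 0.51·1.065 + 0.3·2.333 = 1.2431.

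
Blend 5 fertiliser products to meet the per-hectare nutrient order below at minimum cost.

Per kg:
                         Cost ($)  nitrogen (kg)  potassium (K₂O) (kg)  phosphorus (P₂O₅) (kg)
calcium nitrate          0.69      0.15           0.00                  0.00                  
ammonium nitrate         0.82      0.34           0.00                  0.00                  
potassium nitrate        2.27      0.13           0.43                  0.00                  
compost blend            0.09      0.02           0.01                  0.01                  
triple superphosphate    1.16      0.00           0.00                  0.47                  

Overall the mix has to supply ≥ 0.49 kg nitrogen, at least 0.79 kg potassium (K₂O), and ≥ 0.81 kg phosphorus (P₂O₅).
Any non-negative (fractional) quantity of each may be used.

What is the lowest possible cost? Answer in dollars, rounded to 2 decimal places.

$6.35

Set it up as a linear program. Let x1 = kg of calcium nitrate, x2 = kg of ammonium nitrate, x3 = kg of potassium nitrate, x4 = kg of compost blend, x5 = kg of triple superphosphate.
min 0.69x1 + 0.82x2 + 2.27x3 + 0.09x4 + 1.16x5 subject to:
  0.15x1 + 0.34x2 + 0.13x3 + 0.02x4 ≥ 0.49   (nitrogen)
  0.43x3 + 0.01x4 ≥ 0.79   (potassium (K₂O))
  0.01x4 + 0.47x5 ≥ 0.81   (phosphorus (P₂O₅))
  x1, x2, x3, x4, x5 ≥ 0.
The optimal basis is {potassium nitrate, compost blend, triple superphosphate}; calcium nitrate, ammonium nitrate drop out. Binding constraints: nitrogen, potassium (K₂O), phosphorus (P₂O₅).
That vertex is x3 = 1.493, x4 = 14.79, x5 = 1.409.
Total cost: 2.27·1.493 + 0.09·14.79 + 1.16·1.409 = 6.3547.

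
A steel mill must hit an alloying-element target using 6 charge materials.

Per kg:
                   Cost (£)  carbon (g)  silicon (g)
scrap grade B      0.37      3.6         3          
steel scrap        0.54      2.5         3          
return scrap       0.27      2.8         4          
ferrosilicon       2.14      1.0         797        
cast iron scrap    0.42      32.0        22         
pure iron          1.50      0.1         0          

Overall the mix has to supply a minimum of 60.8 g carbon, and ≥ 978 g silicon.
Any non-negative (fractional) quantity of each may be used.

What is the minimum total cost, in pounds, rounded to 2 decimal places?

Let x1 = kg of scrap grade B, x2 = kg of steel scrap, x3 = kg of return scrap, x4 = kg of ferrosilicon, x5 = kg of cast iron scrap, x6 = kg of pure iron.
Minimise 0.37x1 + 0.54x2 + 0.27x3 + 2.14x4 + 0.42x5 + 1.5x6 with:
  3.6x1 + 2.5x2 + 2.8x3 + 1x4 + 32x5 + 0.1x6 ≥ 60.8   (carbon)
  3x1 + 3x2 + 4x3 + 797x4 + 22x5 ≥ 978   (silicon)
  x1, x2, x3, x4, x5, x6 ≥ 0.
The cheapest feasible vertex uses only ferrosilicon, cast iron scrap; scrap grade B, steel scrap, return scrap, pure iron are not used. Binding constraints: carbon and silicon.
Optimal quantities: ferrosilicon = 1.176 kg, cast iron scrap = 1.863 kg.
Hence cost = 2.14·1.176 + 0.42·1.863 = £3.2991.

£3.30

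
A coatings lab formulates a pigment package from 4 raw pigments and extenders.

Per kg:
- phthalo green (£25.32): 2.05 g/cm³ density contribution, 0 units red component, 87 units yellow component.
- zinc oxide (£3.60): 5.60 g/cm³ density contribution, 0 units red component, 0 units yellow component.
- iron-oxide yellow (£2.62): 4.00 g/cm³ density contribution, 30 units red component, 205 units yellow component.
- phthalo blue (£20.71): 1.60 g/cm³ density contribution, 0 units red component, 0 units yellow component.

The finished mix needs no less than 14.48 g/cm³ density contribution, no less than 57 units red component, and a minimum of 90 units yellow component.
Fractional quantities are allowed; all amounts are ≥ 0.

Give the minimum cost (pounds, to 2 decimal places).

Let x1 = kg of phthalo green, x2 = kg of zinc oxide, x3 = kg of iron-oxide yellow, x4 = kg of phthalo blue.
Minimize 25.32x1 + 3.6x2 + 2.62x3 + 20.71x4 with:
  2.05x1 + 5.6x2 + 4x3 + 1.6x4 ≥ 14.48   (density contribution)
  30x3 ≥ 57   (red component)
  87x1 + 205x3 ≥ 90   (yellow component)
  x1, x2, x3, x4 ≥ 0.
The minimum-cost mix takes nothing from phthalo green, phthalo blue — only zinc oxide, iron-oxide yellow. There the density contribution and red component constraints are tight.
That vertex is x2 = 1.229, x3 = 1.9.
Total cost: 3.6·1.229 + 2.62·1.9 = 9.4024.

£9.40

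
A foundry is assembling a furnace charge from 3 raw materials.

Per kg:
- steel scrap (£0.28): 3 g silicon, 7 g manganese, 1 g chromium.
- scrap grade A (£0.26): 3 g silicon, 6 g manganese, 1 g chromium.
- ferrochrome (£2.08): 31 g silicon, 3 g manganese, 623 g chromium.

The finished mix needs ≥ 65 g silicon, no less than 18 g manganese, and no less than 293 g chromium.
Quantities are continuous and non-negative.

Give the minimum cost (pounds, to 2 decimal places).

Let x1 = kg of steel scrap, x2 = kg of scrap grade A, x3 = kg of ferrochrome.
Minimise 0.28x1 + 0.26x2 + 2.08x3 subject to:
  3x1 + 3x2 + 31x3 ≥ 65   (silicon)
  7x1 + 6x2 + 3x3 ≥ 18   (manganese)
  1x1 + 1x2 + 623x3 ≥ 293   (chromium)
  x1, x2, x3 ≥ 0.
The minimum-cost mix takes nothing from steel scrap — only scrap grade A, ferrochrome. The silicon and manganese requirements are met with equality.
So scrap grade A = 2.051 kg, ferrochrome = 1.898 kg.
Objective = 0.26·2.051 + 2.08·1.898 = 4.4811.

£4.48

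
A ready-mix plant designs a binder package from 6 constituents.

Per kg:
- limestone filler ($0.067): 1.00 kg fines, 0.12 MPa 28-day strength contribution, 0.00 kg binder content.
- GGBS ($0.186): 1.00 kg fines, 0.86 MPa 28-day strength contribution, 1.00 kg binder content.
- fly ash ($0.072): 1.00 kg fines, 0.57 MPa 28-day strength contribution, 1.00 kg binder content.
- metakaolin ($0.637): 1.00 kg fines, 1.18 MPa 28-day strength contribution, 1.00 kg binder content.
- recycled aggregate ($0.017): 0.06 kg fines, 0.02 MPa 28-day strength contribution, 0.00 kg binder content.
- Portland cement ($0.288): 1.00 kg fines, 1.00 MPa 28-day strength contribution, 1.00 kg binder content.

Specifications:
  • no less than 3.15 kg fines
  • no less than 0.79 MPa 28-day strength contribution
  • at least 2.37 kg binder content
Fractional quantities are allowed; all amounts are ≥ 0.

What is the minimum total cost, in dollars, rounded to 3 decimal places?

$0.223

This is a linear program. Let x1 = kg of limestone filler, x2 = kg of GGBS, x3 = kg of fly ash, x4 = kg of metakaolin, x5 = kg of recycled aggregate, x6 = kg of Portland cement.
min 0.067x1 + 0.186x2 + 0.072x3 + 0.637x4 + 0.017x5 + 0.288x6 with:
  1x1 + 1x2 + 1x3 + 1x4 + 0.06x5 + 1x6 ≥ 3.15   (fines)
  0.12x1 + 0.86x2 + 0.57x3 + 1.18x4 + 0.02x5 + 1x6 ≥ 0.79   (28-day strength contribution)
  1x2 + 1x3 + 1x4 + 1x6 ≥ 2.37   (binder content)
  x1, x2, x3, x4, x5, x6 ≥ 0.
The minimum-cost mix takes nothing from GGBS, metakaolin, recycled aggregate, Portland cement — only limestone filler, fly ash. Binding constraints: fines and binder content.
That vertex is x1 = 0.78, x3 = 2.37.
Total cost: 0.067·0.78 + 0.072·2.37 = 0.22290.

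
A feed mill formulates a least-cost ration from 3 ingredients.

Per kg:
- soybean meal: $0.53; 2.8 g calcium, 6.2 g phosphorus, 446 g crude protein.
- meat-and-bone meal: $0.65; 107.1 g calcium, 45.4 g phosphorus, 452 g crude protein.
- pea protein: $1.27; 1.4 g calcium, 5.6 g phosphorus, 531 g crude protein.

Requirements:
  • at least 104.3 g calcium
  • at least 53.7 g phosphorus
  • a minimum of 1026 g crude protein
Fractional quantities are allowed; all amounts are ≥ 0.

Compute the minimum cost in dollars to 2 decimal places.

Treat it as an LP. Let x1 = kg of soybean meal, x2 = kg of meat-and-bone meal, x3 = kg of pea protein.
Minimize 0.53x1 + 0.65x2 + 1.27x3 s.t.:
  2.8x1 + 107.1x2 + 1.4x3 ≥ 104.3   (calcium)
  6.2x1 + 45.4x2 + 5.6x3 ≥ 53.7   (phosphorus)
  446x1 + 452x2 + 531x3 ≥ 1026   (crude protein)
  x1, x2, x3 ≥ 0.
The cheapest feasible vertex uses only soybean meal, meat-and-bone meal; pea protein is not used. Binding constraints: phosphorus and crude protein.
That vertex is x1 = 1.279, x2 = 1.008.
Hence cost = 0.53·1.279 + 0.65·1.008 = $1.3331.

$1.33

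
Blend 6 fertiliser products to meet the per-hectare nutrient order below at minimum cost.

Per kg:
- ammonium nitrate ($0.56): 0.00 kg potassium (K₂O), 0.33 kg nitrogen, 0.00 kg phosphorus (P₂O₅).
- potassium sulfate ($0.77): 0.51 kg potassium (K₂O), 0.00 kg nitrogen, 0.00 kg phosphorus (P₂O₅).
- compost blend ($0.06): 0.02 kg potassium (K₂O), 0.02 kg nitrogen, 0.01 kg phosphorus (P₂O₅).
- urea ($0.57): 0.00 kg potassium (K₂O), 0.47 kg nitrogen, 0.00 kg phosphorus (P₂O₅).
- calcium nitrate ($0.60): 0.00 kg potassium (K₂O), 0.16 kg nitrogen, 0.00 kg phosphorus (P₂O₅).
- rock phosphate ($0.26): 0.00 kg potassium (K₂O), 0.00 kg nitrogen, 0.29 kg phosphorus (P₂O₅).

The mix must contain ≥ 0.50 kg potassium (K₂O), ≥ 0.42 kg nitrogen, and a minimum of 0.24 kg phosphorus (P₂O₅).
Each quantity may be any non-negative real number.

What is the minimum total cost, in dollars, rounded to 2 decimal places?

Let x1 = kg of ammonium nitrate, x2 = kg of potassium sulfate, x3 = kg of compost blend, x4 = kg of urea, x5 = kg of calcium nitrate, x6 = kg of rock phosphate.
min 0.56x1 + 0.77x2 + 0.06x3 + 0.57x4 + 0.6x5 + 0.26x6 s.t.:
  0.51x2 + 0.02x3 ≥ 0.5   (potassium (K₂O))
  0.33x1 + 0.02x3 + 0.47x4 + 0.16x5 ≥ 0.42   (nitrogen)
  0.01x3 + 0.29x6 ≥ 0.24   (phosphorus (P₂O₅))
  x1, x2, x3, x4, x5, x6 ≥ 0.
At the optimum only potassium sulfate, compost blend, rock phosphate are positive (ammonium nitrate, urea, calcium nitrate = 0). The potassium (K₂O), nitrogen, phosphorus (P₂O₅) requirements are met with equality.
So potassium sulfate = 0.1569 kg, compost blend = 21 kg, rock phosphate = 0.1034 kg.
Cost = 0.77·0.1569 + 0.06·21 + 0.26·0.1034 = 1.4077.

$1.41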